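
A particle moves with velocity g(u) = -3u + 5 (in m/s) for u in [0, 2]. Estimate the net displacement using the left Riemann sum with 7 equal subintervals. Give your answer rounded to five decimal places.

Δu = (2 − 0)/7 = 2/7.
Left endpoints: 0, 2/7, 4/7, 6/7, 8/7, 10/7, 12/7.
g(0) = 5, g(2/7) = 29/7, g(4/7) = 23/7, g(6/7) = 17/7, g(8/7) = 11/7, g(10/7) = 5/7, g(12/7) = -1/7.
Sum = Δu · [g(0) + g(2/7) + g(4/7) + ...].
Sum ≈ 4.85714.

4.85714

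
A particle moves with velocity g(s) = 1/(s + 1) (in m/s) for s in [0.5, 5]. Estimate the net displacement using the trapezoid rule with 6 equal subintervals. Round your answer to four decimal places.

Δs = (5 − 0.5)/6 = 0.75.
g(0.5) = 2/3, g(1.25) = 4/9, g(2) = 1/3, g(2.75) = 4/15, g(3.5) = 2/9, g(4.25) = 4/21, g(5) = 1/6.
T_6 = (Δs/2)·[g(s_0) + 2g(s_1) + ... + 2g(s_{5}) + g(s_6)].
Sum ≈ 1.4054.

1.4054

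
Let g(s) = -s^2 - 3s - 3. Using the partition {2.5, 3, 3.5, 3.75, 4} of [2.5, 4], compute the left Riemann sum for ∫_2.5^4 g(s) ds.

Subinterval widths: 0.5, 0.5, 0.25, 0.25.
Left endpoints: 2.5, 3, 3.5, 3.75.
g(2.5) = -16.75, g(3) = -21, g(3.5) = -25.75, g(3.75) = -28.3125.
Sum = Σ Δs_i · g(s_i).
Sum = -32.390625.

-32.390625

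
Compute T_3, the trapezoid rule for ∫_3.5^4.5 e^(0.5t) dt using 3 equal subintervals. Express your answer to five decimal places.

Δt = (4.5 − 3.5)/3 = 1/3.
f(3.5) ≈ 5.75460, f(23/6) ≈ 6.79826, f(25/6) ≈ 8.03119, f(4.5) ≈ 9.48774.
T_3 = (Δt/2)·[f(t_0) + 2f(t_1) + 2f(t_2) + f(t_3)].
Sum ≈ 7.48354.

7.48354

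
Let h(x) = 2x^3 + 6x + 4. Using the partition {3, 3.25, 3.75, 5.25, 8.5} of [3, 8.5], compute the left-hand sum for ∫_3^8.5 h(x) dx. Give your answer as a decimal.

Subinterval widths: 0.25, 0.5, 1.5, 3.25.
Left endpoints: 3, 3.25, 3.75, 5.25.
h(3) = 76, h(3.25) = 92.15625, h(3.75) = 131.96875, h(5.25) = 324.90625.
Sum = Σ Δx_i · h(x_i).
Sum = 1318.9765625.

1318.9765625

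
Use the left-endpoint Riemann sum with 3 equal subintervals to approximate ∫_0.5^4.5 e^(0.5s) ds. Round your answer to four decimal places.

Δs = (4.5 − 0.5)/3 = 4/3.
Left endpoints: 0.5, 11/6, 19/6.
f(0.5) ≈ 1.2840, f(11/6) ≈ 2.5009, f(19/6) ≈ 4.8712.
Sum = Δs · [f(0.5) + f(11/6) + f(19/6)].
Sum ≈ 11.5415.

11.5415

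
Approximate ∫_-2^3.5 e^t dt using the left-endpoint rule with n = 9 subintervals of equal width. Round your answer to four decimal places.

Δt = (3.5 − (-2))/9 = 11/18.
Left endpoints: -2, -25/18, -7/9, -1/6, 4/9, 19/18, 5/3, 41/18, 26/9.
f(-2) ≈ 0.1353, f(-25/18) ≈ 0.2494, f(-7/9) ≈ 0.4594, f(-1/6) ≈ 0.8465, f(4/9) ≈ 1.5596, f(19/18) ≈ 2.8736, f(5/3) ≈ 5.2945, f(41/18) ≈ 9.7550, f(26/9) ≈ 17.9733.
Sum = Δt · [f(-2) + f(-25/18) + f(-7/9) + ...].
Sum ≈ 23.9229.

23.9229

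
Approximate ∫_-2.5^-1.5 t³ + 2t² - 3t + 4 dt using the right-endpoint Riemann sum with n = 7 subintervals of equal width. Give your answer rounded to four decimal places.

9.7423

Δt = (-1.5 − (-2.5))/7 = 1/7.
Right endpoints: -33/14, -31/14, -29/14, -27/14, -25/14, -23/14, -1.5.
f(-33/14) = 24935/2744, f(-31/14) = 26321/2744, f(-29/14) = 27187/2744, f(-27/14) = 27581/2744, f(-25/14) = 27551/2744, f(-23/14) = 27145/2744, f(-1.5) = 9.625.
Sum = Δt · [f(-33/14) + f(-31/14) + f(-29/14) + ...].
Sum ≈ 9.7423.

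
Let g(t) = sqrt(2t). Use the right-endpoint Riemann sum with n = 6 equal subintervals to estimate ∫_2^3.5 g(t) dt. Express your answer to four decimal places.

3.5868

Δt = (3.5 − 2)/6 = 0.25.
Right endpoints: 2.25, 2.5, 2.75, 3, 3.25, 3.5.
g(2.25) ≈ 2.1213, g(2.5) ≈ 2.2361, g(2.75) ≈ 2.3452, g(3) ≈ 2.4495, g(3.25) ≈ 2.5495, g(3.5) ≈ 2.6458.
Sum = Δt · [g(2.25) + g(2.5) + g(2.75) + ...].
Sum ≈ 3.5868.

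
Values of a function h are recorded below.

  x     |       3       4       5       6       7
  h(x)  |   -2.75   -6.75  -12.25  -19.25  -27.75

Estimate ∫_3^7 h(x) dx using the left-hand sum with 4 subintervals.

-41

Δx = 1.
Sum = 1·[(-2.75) + (-6.75) + (-12.25) + (-19.25)] = -41.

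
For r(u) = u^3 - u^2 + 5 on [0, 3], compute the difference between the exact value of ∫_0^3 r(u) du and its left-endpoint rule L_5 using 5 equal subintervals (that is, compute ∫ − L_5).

Exact integral: ∫_0^3 r(u) du = 26.25.
L_5 = 21.48.
Error = 26.25 − 21.48 = 4.77.

4.77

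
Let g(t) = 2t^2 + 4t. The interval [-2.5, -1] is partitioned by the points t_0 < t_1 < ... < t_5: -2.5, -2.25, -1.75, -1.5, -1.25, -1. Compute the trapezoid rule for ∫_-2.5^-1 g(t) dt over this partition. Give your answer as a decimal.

Subinterval widths: 0.25, 0.5, 0.25, 0.25, 0.25.
g(-2.5) = 2.5, g(-2.25) = 1.125, g(-1.75) = -0.875, g(-1.5) = -1.5, g(-1.25) = -1.875, g(-1) = -2.
On each subinterval the trapezoid contributes (Δt_i/2)·[g(t_{i-1}) + g(t_i)].
Sum = -0.6875.

-0.6875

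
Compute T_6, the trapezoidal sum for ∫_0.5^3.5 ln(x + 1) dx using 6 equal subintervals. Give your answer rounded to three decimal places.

3.151

Δx = (3.5 − 0.5)/6 = 0.5.
f(0.5) ≈ 0.405, f(1) ≈ 0.693, f(1.5) ≈ 0.916, f(2) ≈ 1.099, f(2.5) ≈ 1.253, f(3) ≈ 1.386, f(3.5) ≈ 1.504.
T_6 = (Δx/2)·[f(x_0) + 2f(x_1) + ... + 2f(x_{5}) + f(x_6)].
Sum ≈ 3.151.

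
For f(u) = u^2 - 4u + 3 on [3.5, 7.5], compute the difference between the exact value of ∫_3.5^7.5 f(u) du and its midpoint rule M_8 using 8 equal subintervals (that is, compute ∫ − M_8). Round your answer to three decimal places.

0.083

Exact integral: ∫_3.5^7.5 f(u) du ≈ 50.33333.
M_8 = 50.25.
Error ≈ 50.33333 − 50.25 ≈ 0.083.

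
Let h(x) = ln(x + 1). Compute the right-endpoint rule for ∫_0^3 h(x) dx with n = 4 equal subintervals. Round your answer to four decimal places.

Δx = (3 − 0)/4 = 0.75.
Right endpoints: 0.75, 1.5, 2.25, 3.
h(0.75) ≈ 0.5596, h(1.5) ≈ 0.9163, h(2.25) ≈ 1.1787, h(3) ≈ 1.3863.
Sum = Δx · [h(0.75) + h(1.5) + h(2.25) + h(3)].
Sum ≈ 3.0306.

3.0306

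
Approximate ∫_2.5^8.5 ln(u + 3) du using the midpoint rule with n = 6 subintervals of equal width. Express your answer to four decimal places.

Δu = (8.5 − 2.5)/6 = 1.
Midpoints: 3, 4, 5, 6, 7, 8.
f(3) ≈ 1.7918, f(4) ≈ 1.9459, f(5) ≈ 2.0794, f(6) ≈ 2.1972, f(7) ≈ 2.3026, f(8) ≈ 2.3979.
Sum = Δu · [f(3) + f(4) + f(5) + ...].
Sum ≈ 12.7148.

12.7148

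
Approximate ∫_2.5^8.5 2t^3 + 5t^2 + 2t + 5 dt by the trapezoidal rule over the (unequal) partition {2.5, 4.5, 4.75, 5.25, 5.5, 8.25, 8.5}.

Subinterval widths: 2, 0.25, 0.5, 0.25, 2.75, 0.25.
f(2.5) = 72.5, f(4.5) = 297.5, f(4.75) = 341.65625, f(5.25) = 442.71875, f(5.5) = 500, f(8.25) = 1484.84375, f(8.5) = 1611.5.
On each subinterval the trapezoid contributes (Δt_i/2)·[f(t_{i-1}) + f(t_i)].
Sum = 3880.03125.

3880.03125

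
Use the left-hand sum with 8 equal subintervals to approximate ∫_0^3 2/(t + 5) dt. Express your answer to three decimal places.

0.969

Δt = (3 − 0)/8 = 0.375.
Left endpoints: 0, 0.375, 0.75, 1.125, 1.5, 1.875, 2.25, 2.625.
f(0) = 0.4, f(0.375) = 16/43, f(0.75) = 8/23, f(1.125) = 16/49, f(1.5) = 4/13, f(1.875) = 16/55, f(2.25) = 8/29, f(2.625) = 16/61.
Sum = Δt · [f(0) + f(0.375) + f(0.75) + ...].
Sum ≈ 0.969.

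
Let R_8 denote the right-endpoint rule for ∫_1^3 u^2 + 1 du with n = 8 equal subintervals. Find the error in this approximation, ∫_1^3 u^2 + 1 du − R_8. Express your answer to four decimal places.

Exact integral: ∫_1^3 f(u) du ≈ 10.666667.
R_8 = 11.6875.
Error ≈ 10.666667 − 11.6875 ≈ -1.0208.

-1.0208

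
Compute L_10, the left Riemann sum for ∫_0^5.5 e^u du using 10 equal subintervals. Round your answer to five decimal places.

Δu = (5.5 − 0)/10 = 0.55.
Left endpoints: 0, 0.55, 1.1, 1.65, 2.2, 2.75, 3.3, 3.85, 4.4, 4.95.
f(0) ≈ 1.00000, f(0.55) ≈ 1.73325, f(1.1) ≈ 3.00417, f(1.65) ≈ 5.20698, f(2.2) ≈ 9.02501, f(2.75) ≈ 15.64263, f(3.3) ≈ 27.11264, f(3.85) ≈ 46.99306, f(4.4) ≈ 81.45087, f(4.95) ≈ 141.17496.
Sum = Δu · [f(0) + f(0.55) + f(1.1) + ...].
Sum ≈ 182.78897.

182.78897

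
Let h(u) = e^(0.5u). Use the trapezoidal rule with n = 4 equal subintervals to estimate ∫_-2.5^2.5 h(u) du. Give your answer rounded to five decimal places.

6.61491

Δu = (2.5 − (-2.5))/4 = 1.25.
h(-2.5) ≈ 0.28650, h(-1.25) ≈ 0.53526, h(0) ≈ 1.00000, h(1.25) ≈ 1.86825, h(2.5) ≈ 3.49034.
T_4 = (Δu/2)·[h(u_0) + 2h(u_1) + 2h(u_2) + 2h(u_3) + h(u_4)].
Sum ≈ 6.61491.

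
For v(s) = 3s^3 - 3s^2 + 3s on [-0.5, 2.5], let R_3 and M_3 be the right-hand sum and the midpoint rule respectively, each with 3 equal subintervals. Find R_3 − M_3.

23.625

R_3 = 44.625.
M_3 = 21.
R_3 − M_3 = 23.625.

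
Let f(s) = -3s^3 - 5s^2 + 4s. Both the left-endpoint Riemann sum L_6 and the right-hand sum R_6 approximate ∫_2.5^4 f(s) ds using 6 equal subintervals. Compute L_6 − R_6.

46.96875

L_6 = -200.87890625.
R_6 = -247.84765625.
L_6 − R_6 = 46.96875.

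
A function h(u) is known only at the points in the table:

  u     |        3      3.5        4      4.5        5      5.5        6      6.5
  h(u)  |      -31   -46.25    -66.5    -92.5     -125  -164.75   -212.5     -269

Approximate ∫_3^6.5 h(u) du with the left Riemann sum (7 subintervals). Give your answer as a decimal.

Δu = 0.5.
Sum = 0.5·[(-31) + (-46.25) + (-66.5) + (-92.5) + (-125) + (-164.75) + (-212.5)] = -369.25.

-369.25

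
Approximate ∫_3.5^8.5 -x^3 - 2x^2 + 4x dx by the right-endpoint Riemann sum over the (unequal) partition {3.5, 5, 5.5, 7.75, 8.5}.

-2126.27734375

Subinterval widths: 1.5, 0.5, 2.25, 0.75.
Right endpoints: 5, 5.5, 7.75, 8.5.
f(5) = -155, f(5.5) = -204.875, f(7.75) = -554.609375, f(8.5) = -724.625.
Sum = Σ Δx_i · f(x_i).
Sum = -2126.27734375.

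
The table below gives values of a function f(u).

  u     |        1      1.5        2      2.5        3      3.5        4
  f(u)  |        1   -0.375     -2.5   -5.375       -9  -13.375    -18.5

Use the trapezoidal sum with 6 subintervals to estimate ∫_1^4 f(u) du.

Δu = 0.5.
T_6 = (0.5/2)·[1 + 2·(-0.375) + 2·(-2.5) + 2·(-5.375) + 2·(-9) + 2·(-13.375) + (-18.5)] = -19.6875.

-19.6875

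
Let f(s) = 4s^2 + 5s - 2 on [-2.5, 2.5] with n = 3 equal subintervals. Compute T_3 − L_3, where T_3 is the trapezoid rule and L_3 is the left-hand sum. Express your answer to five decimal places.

T_3 ≈ 40.9259259.
L_3 ≈ 20.0925926.
T_3 − L_3 ≈ 20.83333.

20.83333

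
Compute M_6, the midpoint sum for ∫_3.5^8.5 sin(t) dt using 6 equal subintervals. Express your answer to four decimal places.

Δt = (8.5 − 3.5)/6 = 5/6.
Midpoints: 47/12, 4.75, 67/12, 77/12, 7.25, 97/12.
f(47/12) ≈ -0.6998, f(4.75) ≈ -0.9993, f(67/12) ≈ -0.6441, f(77/12) ≈ 0.1331, f(7.25) ≈ 0.8231, f(97/12) ≈ 0.9738.
Sum = Δt · [f(47/12) + f(4.75) + f(67/12) + ...].
Sum ≈ -0.3443.

-0.3443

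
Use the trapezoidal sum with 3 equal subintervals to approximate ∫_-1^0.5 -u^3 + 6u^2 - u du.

3.28125

Δu = (0.5 − (-1))/3 = 0.5.
f(-1) = 8, f(-0.5) = 2.125, f(0) = 0, f(0.5) = 0.875.
T_3 = (Δu/2)·[f(u_0) + 2f(u_1) + 2f(u_2) + f(u_3)].
Sum = 3.28125.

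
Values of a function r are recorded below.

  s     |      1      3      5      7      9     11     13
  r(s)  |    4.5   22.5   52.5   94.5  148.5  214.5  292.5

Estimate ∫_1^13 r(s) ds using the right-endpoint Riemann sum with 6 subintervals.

1650

Δs = 2.
Sum = 2·[22.5 + 52.5 + 94.5 + 148.5 + 214.5 + 292.5] = 1650.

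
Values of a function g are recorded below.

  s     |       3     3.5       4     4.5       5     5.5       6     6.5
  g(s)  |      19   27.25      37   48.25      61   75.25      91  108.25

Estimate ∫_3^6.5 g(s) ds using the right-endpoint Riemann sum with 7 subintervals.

224

Δs = 0.5.
Sum = 0.5·[27.25 + 37 + 48.25 + 61 + 75.25 + 91 + 108.25] = 224.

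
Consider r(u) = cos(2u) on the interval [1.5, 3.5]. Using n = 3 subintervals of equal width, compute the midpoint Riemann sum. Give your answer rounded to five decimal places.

Δu = (3.5 − 1.5)/3 = 2/3.
Midpoints: 11/6, 2.5, 19/6.
r(11/6) ≈ -0.86529, r(2.5) ≈ 0.28366, r(19/6) ≈ 0.99874.
Sum = Δu · [r(11/6) + r(2.5) + r(19/6)].
Sum ≈ 0.27808.

0.27808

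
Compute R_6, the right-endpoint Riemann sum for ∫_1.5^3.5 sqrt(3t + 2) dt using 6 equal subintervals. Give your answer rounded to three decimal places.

6.301

Δt = (3.5 − 1.5)/6 = 1/3.
Right endpoints: 11/6, 13/6, 2.5, 17/6, 19/6, 3.5.
f(11/6) ≈ 2.739, f(13/6) ≈ 2.915, f(2.5) ≈ 3.082, f(17/6) ≈ 3.240, f(19/6) ≈ 3.391, f(3.5) ≈ 3.536.
Sum = Δt · [f(11/6) + f(13/6) + f(2.5) + ...].
Sum ≈ 6.301.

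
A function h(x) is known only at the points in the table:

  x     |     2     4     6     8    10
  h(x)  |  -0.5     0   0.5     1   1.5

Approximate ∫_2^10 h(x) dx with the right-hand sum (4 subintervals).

Δx = 2.
Sum = 2·[0 + 0.5 + 1 + 1.5] = 6.

6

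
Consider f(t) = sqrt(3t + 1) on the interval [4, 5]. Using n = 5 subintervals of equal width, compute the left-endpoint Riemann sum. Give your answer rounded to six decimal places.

3.766604

Δt = (5 − 4)/5 = 0.2.
Left endpoints: 4, 4.2, 4.4, 4.6, 4.8.
f(4) ≈ 3.605551, f(4.2) ≈ 3.687818, f(4.4) ≈ 3.768289, f(4.6) ≈ 3.847077, f(4.8) ≈ 3.924283.
Sum = Δt · [f(4) + f(4.2) + f(4.4) + f(4.6) + f(4.8)].
Sum ≈ 3.766604.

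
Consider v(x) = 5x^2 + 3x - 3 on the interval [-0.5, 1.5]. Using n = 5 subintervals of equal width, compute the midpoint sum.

2.7

Δx = (1.5 − (-0.5))/5 = 0.4.
Midpoints: -0.3, 0.1, 0.5, 0.9, 1.3.
v(-0.3) = -3.45, v(0.1) = -2.65, v(0.5) = -0.25, v(0.9) = 3.75, v(1.3) = 9.35.
Sum = Δx · [v(-0.3) + v(0.1) + v(0.5) + v(0.9) + v(1.3)].
Sum = 2.7.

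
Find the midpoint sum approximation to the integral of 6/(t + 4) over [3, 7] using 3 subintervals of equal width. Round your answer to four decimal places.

Δt = (7 − 3)/3 = 4/3.
Midpoints: 11/3, 5, 19/3.
f(11/3) = 18/23, f(5) = 2/3, f(19/3) = 18/31.
Sum = Δt · [f(11/3) + f(5) + f(19/3)].
Sum ≈ 2.7066.

2.7066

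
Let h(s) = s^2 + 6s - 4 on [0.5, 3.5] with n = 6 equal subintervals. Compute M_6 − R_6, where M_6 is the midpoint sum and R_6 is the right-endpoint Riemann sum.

M_6 = 38.1875.
R_6 = 45.875.
M_6 − R_6 = -7.6875.

-7.6875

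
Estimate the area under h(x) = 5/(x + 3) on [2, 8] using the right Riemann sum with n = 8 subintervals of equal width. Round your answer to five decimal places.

3.74516

Δx = (8 − 2)/8 = 0.75.
Right endpoints: 2.75, 3.5, 4.25, 5, 5.75, 6.5, 7.25, 8.
h(2.75) = 20/23, h(3.5) = 10/13, h(4.25) = 20/29, h(5) = 0.625, h(5.75) = 4/7, h(6.5) = 10/19, h(7.25) = 20/41, h(8) = 5/11.
Sum = Δx · [h(2.75) + h(3.5) + h(4.25) + ...].
Sum ≈ 3.74516.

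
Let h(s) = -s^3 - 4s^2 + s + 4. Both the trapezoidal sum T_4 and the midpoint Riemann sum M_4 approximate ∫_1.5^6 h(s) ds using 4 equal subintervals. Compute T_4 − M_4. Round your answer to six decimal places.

T_4 ≈ -585.83496094.
M_4 ≈ -564.12158203.
T_4 − M_4 ≈ -21.713379.

-21.713379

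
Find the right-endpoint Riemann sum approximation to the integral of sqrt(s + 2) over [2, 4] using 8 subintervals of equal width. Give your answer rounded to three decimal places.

4.521

Δs = (4 − 2)/8 = 0.25.
Right endpoints: 2.25, 2.5, 2.75, 3, 3.25, 3.5, 3.75, 4.
f(2.25) ≈ 2.062, f(2.5) ≈ 2.121, f(2.75) ≈ 2.179, f(3) ≈ 2.236, f(3.25) ≈ 2.291, f(3.5) ≈ 2.345, f(3.75) ≈ 2.398, f(4) ≈ 2.449.
Sum = Δs · [f(2.25) + f(2.5) + f(2.75) + ...].
Sum ≈ 4.521.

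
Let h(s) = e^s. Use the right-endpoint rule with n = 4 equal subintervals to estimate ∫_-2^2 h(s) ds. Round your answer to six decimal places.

Δs = (2 − (-2))/4 = 1.
Right endpoints: -1, 0, 1, 2.
h(-1) ≈ 0.367879, h(0) ≈ 1.000000, h(1) ≈ 2.718282, h(2) ≈ 7.389056.
Sum = Δs · [h(-1) + h(0) + h(1) + h(2)].
Sum ≈ 11.475217.

11.475217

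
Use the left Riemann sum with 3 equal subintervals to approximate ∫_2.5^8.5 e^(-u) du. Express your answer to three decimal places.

Δu = (8.5 − 2.5)/3 = 2.
Left endpoints: 2.5, 4.5, 6.5.
f(2.5) ≈ 0.082, f(4.5) ≈ 0.011, f(6.5) ≈ 0.002.
Sum = Δu · [f(2.5) + f(4.5) + f(6.5)].
Sum ≈ 0.189.

0.189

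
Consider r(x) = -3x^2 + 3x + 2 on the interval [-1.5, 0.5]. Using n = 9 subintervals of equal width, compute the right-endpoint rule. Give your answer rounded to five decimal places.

-1.21605

Δx = (0.5 − (-1.5))/9 = 2/9.
Right endpoints: -23/18, -19/18, -5/6, -11/18, -7/18, -1/6, 1/18, 5/18, 0.5.
r(-23/18) = -727/108, r(-19/18) = -487/108, r(-5/6) = -31/12, r(-11/18) = -103/108, r(-7/18) = 41/108, r(-1/6) = 17/12, r(1/18) = 233/108, r(5/18) = 281/108, r(0.5) = 2.75.
Sum = Δx · [r(-23/18) + r(-19/18) + r(-5/6) + ...].
Sum ≈ -1.21605.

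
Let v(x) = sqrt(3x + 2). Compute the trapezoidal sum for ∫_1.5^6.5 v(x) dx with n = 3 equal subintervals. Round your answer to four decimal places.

18.4106

Δx = (6.5 − 1.5)/3 = 5/3.
v(1.5) ≈ 2.5495, v(19/6) ≈ 3.3912, v(29/6) ≈ 4.0620, v(6.5) ≈ 4.6368.
T_3 = (Δx/2)·[v(x_0) + 2v(x_1) + 2v(x_2) + v(x_3)].
Sum ≈ 18.4106.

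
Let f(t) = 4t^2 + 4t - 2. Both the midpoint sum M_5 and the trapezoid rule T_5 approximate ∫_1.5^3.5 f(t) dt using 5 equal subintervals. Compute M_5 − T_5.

-0.32

M_5 = 68.56.
T_5 = 68.88.
M_5 − T_5 = -0.32.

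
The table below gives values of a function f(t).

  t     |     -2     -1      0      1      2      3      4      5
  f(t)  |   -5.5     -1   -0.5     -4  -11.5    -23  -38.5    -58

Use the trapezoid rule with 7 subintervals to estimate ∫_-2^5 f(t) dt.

Δt = 1.
T_7 = (1/2)·[(-5.5) + 2·(-1) + 2·(-0.5) + 2·(-4) + 2·(-11.5) + 2·(-23) + 2·(-38.5) + (-58)] = -110.25.

-110.25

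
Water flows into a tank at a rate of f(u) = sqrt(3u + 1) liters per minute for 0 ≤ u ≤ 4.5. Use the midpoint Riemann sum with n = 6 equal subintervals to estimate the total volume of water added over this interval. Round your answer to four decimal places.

12.0712

Δu = (4.5 − 0)/6 = 0.75.
Midpoints: 0.375, 1.125, 1.875, 2.625, 3.375, 4.125.
f(0.375) ≈ 1.4577, f(1.125) ≈ 2.0917, f(1.875) ≈ 2.5739, f(2.625) ≈ 2.9791, f(3.375) ≈ 3.3354, f(4.125) ≈ 3.6572.
Sum = Δu · [f(0.375) + f(1.125) + f(1.875) + ...].
Sum ≈ 12.0712.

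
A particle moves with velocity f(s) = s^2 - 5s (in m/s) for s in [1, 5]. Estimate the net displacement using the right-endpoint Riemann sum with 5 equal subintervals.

-16.64

Δs = (5 − 1)/5 = 0.8.
Right endpoints: 1.8, 2.6, 3.4, 4.2, 5.
f(1.8) = -5.76, f(2.6) = -6.24, f(3.4) = -5.44, f(4.2) = -3.36, f(5) = 0.
Sum = Δs · [f(1.8) + f(2.6) + f(3.4) + f(4.2) + f(5)].
Sum = -16.64.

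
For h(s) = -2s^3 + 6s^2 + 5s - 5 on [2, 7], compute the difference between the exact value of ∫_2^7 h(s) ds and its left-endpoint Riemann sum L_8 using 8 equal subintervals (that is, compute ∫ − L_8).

Exact integral: ∫_2^7 h(s) ds = -435.
L_8 = -324.6484375.
Error = -435 − (-324.6484375) = -110.3515625.

-110.3515625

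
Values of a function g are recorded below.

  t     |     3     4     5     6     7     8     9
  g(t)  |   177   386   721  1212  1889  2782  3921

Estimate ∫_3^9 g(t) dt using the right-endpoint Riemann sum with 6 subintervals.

Δt = 1.
Sum = 1·[386 + 721 + 1212 + 1889 + 2782 + 3921] = 10911.

10911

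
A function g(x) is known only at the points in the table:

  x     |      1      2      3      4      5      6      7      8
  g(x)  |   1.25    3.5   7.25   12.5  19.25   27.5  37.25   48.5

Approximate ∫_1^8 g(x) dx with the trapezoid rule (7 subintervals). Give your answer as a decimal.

132.125

Δx = 1.
T_7 = (1/2)·[1.25 + 2·3.5 + 2·7.25 + 2·12.5 + 2·19.25 + 2·27.5 + 2·37.25 + 48.5] = 132.125.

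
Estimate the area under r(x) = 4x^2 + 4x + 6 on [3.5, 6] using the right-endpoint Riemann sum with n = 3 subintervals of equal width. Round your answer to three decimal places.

Δx = (6 − 3.5)/3 = 5/6.
Right endpoints: 13/3, 31/6, 6.
r(13/3) = 886/9, r(31/6) = 1201/9, r(6) = 174.
Sum = Δx · [r(13/3) + r(31/6) + r(6)].
Sum ≈ 338.241.

338.241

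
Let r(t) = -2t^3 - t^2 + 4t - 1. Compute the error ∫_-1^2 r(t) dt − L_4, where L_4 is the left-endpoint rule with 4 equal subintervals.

-2.25

Exact integral: ∫_-1^2 r(t) dt = -7.5.
L_4 = -5.25.
Error = -7.5 − (-5.25) = -2.25.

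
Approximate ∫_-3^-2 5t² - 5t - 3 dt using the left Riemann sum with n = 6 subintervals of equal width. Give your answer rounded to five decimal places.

Δt = (-2 − (-3))/6 = 1/6.
Left endpoints: -3, -17/6, -8/3, -2.5, -7/3, -13/6.
f(-3) = 57, f(-17/6) = 1847/36, f(-8/3) = 413/9, f(-2.5) = 40.75, f(-7/3) = 323/9, f(-13/6) = 1127/36.
Sum = Δt · [f(-3) + f(-17/6) + f(-8/3) + ...].
Sum ≈ 43.68981.

43.68981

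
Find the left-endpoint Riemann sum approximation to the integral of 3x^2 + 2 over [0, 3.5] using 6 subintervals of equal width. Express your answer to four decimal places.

39.7517

Δx = (3.5 − 0)/6 = 7/12.
Left endpoints: 0, 7/12, 7/6, 1.75, 7/3, 35/12.
f(0) = 2, f(7/12) = 145/48, f(7/6) = 73/12, f(1.75) = 11.1875, f(7/3) = 55/3, f(35/12) = 1321/48.
Sum = Δx · [f(0) + f(7/12) + f(7/6) + ...].
Sum ≈ 39.7517.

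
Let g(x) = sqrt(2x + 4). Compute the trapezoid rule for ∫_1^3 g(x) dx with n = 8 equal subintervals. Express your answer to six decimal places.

5.641467

Δx = (3 − 1)/8 = 0.25.
g(1) ≈ 2.449490, g(1.25) ≈ 2.549510, g(1.5) ≈ 2.645751, g(1.75) ≈ 2.738613, g(2) ≈ 2.828427, g(2.25) ≈ 2.915476, g(2.5) ≈ 3.000000, g(2.75) ≈ 3.082207, g(3) ≈ 3.162278.
T_8 = (Δx/2)·[g(x_0) + 2g(x_1) + ... + 2g(x_{7}) + g(x_8)].
Sum ≈ 5.641467.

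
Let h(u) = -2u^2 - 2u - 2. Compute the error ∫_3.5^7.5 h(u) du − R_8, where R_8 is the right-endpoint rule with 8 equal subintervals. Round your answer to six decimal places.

24.333333

Exact integral: ∫_3.5^7.5 h(u) du ≈ -304.66666667.
R_8 = -329.
Error ≈ -304.66666667 − (-329) ≈ 24.333333.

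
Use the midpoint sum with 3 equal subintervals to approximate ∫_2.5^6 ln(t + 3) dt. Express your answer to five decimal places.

6.90290

Δt = (6 − 2.5)/3 = 7/6.
Midpoints: 37/12, 4.25, 65/12.
f(37/12) ≈ 1.80555, f(4.25) ≈ 1.98100, f(65/12) ≈ 2.13021.
Sum = Δt · [f(37/12) + f(4.25) + f(65/12)].
Sum ≈ 6.90290.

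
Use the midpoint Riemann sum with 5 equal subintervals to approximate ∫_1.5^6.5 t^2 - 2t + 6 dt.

Δt = (6.5 − 1.5)/5 = 1.
Midpoints: 2, 3, 4, 5, 6.
f(2) = 6, f(3) = 9, f(4) = 14, f(5) = 21, f(6) = 30.
Sum = Δt · [f(2) + f(3) + f(4) + f(5) + f(6)].
Sum = 80.

80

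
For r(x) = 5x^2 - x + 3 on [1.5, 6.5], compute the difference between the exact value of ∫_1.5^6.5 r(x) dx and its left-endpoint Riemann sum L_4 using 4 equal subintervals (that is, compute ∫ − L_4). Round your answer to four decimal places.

Exact integral: ∫_1.5^6.5 r(x) dx ≈ 447.083333.
L_4 = 331.71875.
Error ≈ 447.083333 − 331.71875 ≈ 115.3646.

115.3646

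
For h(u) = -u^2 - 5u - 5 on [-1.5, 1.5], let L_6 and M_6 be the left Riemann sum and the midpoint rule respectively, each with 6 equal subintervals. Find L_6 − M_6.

3.5625

L_6 = -13.625.
M_6 = -17.1875.
L_6 − M_6 = 3.5625.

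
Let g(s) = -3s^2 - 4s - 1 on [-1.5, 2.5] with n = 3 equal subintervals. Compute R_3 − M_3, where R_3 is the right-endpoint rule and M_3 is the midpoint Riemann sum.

-24

R_3 ≈ -53.222222.
M_3 ≈ -29.222222.
R_3 − M_3 = -24.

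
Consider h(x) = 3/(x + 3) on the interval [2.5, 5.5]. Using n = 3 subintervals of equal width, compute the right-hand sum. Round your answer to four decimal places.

1.2145

Δx = (5.5 − 2.5)/3 = 1.
Right endpoints: 3.5, 4.5, 5.5.
h(3.5) = 6/13, h(4.5) = 0.4, h(5.5) = 6/17.
Sum = Δx · [h(3.5) + h(4.5) + h(5.5)].
Sum ≈ 1.2145.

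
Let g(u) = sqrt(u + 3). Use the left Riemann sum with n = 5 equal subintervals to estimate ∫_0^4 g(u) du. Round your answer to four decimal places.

8.5120

Δu = (4 − 0)/5 = 0.8.
Left endpoints: 0, 0.8, 1.6, 2.4, 3.2.
g(0) ≈ 1.7321, g(0.8) ≈ 1.9494, g(1.6) ≈ 2.1448, g(2.4) ≈ 2.3238, g(3.2) ≈ 2.4900.
Sum = Δu · [g(0) + g(0.8) + g(1.6) + g(2.4) + g(3.2)].
Sum ≈ 8.5120.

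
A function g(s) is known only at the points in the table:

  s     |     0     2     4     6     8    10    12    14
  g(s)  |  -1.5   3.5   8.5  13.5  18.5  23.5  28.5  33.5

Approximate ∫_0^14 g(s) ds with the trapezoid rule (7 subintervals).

Δs = 2.
T_7 = (2/2)·[(-1.5) + 2·3.5 + 2·8.5 + 2·13.5 + 2·18.5 + 2·23.5 + 2·28.5 + 33.5] = 224.

224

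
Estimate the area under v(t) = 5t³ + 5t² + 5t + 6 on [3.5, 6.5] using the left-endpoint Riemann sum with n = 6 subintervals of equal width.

Δt = (6.5 − 3.5)/6 = 0.5.
Left endpoints: 3.5, 4, 4.5, 5, 5.5, 6.
v(3.5) = 299.125, v(4) = 426, v(4.5) = 585.375, v(5) = 781, v(5.5) = 1016.625, v(6) = 1296.
Sum = Δt · [v(3.5) + v(4) + v(4.5) + ...].
Sum = 2202.0625.

2202.0625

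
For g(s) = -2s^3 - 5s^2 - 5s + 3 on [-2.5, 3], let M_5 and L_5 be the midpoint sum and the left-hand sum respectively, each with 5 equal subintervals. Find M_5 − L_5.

-58.760625

M_5 = -78.780625.
L_5 = -20.02.
M_5 − L_5 = -58.760625.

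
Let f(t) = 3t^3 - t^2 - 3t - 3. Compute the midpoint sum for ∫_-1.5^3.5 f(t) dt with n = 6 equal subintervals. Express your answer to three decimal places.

61.019

Δt = (3.5 − (-1.5))/6 = 5/6.
Midpoints: -13/12, -0.25, 7/12, 17/12, 2.25, 37/12.
f(-13/12) = -2729/576, f(-0.25) = -2.359375, f(7/12) = -863/192, f(17/12) = -419/576, f(2.25) = 19.359375, f(37/12) = 12707/192.
Sum = Δt · [f(-13/12) + f(-0.25) + f(7/12) + ...].
Sum ≈ 61.019.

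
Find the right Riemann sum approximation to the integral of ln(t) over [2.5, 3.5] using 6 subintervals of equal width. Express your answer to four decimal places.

Δt = (3.5 − 2.5)/6 = 1/6.
Right endpoints: 8/3, 17/6, 3, 19/6, 10/3, 3.5.
f(8/3) ≈ 0.9808, f(17/6) ≈ 1.0415, f(3) ≈ 1.0986, f(19/6) ≈ 1.1527, f(10/3) ≈ 1.2040, f(3.5) ≈ 1.2528.
Sum = Δt · [f(8/3) + f(17/6) + f(3) + ...].
Sum ≈ 1.1217.

1.1217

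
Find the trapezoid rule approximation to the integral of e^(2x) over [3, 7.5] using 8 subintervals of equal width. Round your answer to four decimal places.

1803145.5956

Δx = (7.5 − 3)/8 = 0.5625.
f(3) ≈ 403.4288, f(3.5625) ≈ 1242.6482, f(4.125) ≈ 3827.6258, f(4.6875) ≈ 11789.9175, f(5.25) ≈ 36315.5027, f(5.8125) ≈ 111859.6232, f(6.375) ≈ 344551.8961, f(6.9375) ≈ 1061294.5558, f(7.5) ≈ 3269017.3725.
T_8 = (Δx/2)·[f(x_0) + 2f(x_1) + ... + 2f(x_{7}) + f(x_8)].
Sum ≈ 1803145.5956.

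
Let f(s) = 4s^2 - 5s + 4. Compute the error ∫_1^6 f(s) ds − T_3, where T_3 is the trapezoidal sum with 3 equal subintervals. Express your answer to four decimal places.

Exact integral: ∫_1^6 f(s) ds ≈ 219.166667.
T_3 ≈ 228.425926.
Error ≈ 219.166667 − 228.425926 ≈ -9.2593.

-9.2593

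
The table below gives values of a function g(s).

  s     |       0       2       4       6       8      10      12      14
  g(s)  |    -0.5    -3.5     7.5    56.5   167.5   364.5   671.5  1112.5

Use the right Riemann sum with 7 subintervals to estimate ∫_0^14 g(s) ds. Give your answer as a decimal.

4753

Δs = 2.
Sum = 2·[(-3.5) + 7.5 + 56.5 + 167.5 + 364.5 + 671.5 + 1112.5] = 4753.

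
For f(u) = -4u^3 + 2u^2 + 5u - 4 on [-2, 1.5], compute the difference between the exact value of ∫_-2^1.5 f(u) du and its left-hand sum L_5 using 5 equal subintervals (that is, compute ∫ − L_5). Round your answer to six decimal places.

-12.454167

Exact integral: ∫_-2^1.5 f(u) du ≈ 0.14583333.
L_5 = 12.6.
Error ≈ 0.14583333 − 12.6 ≈ -12.454167.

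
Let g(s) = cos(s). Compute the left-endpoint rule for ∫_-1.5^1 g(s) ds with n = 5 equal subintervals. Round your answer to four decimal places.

1.6831

Δs = (1 − (-1.5))/5 = 0.5.
Left endpoints: -1.5, -1, -0.5, 0, 0.5.
g(-1.5) ≈ 0.0707, g(-1) ≈ 0.5403, g(-0.5) ≈ 0.8776, g(0) ≈ 1.0000, g(0.5) ≈ 0.8776.
Sum = Δs · [g(-1.5) + g(-1) + g(-0.5) + g(0) + g(0.5)].
Sum ≈ 1.6831.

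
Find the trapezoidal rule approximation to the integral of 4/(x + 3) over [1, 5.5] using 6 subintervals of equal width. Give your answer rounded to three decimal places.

Δx = (5.5 − 1)/6 = 0.75.
f(1) = 1, f(1.75) = 16/19, f(2.5) = 8/11, f(3.25) = 0.64, f(4) = 4/7, f(4.75) = 16/31, f(5.5) = 8/17.
T_6 = (Δx/2)·[f(x_0) + 2f(x_1) + ... + 2f(x_{5}) + f(x_6)].
Sum ≈ 3.024.

3.024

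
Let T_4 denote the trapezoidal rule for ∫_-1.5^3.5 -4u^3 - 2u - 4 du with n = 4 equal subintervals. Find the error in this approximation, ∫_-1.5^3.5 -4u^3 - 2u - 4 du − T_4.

15.625

Exact integral: ∫_-1.5^3.5 f(u) du = -175.
T_4 = -190.625.
Error = -175 − (-190.625) = 15.625.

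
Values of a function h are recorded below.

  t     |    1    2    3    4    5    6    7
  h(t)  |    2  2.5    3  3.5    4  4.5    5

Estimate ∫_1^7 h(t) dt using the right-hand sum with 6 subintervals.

22.5

Δt = 1.
Sum = 1·[2.5 + 3 + 3.5 + 4 + 4.5 + 5] = 22.5.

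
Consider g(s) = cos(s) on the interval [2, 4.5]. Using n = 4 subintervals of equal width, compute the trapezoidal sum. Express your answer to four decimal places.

Δs = (4.5 − 2)/4 = 0.625.
g(2) ≈ -0.4161, g(2.625) ≈ -0.8695, g(3.25) ≈ -0.9941, g(3.875) ≈ -0.7429, g(4.5) ≈ -0.2108.
T_4 = (Δs/2)·[g(s_0) + 2g(s_1) + 2g(s_2) + 2g(s_3) + g(s_4)].
Sum ≈ -1.8250.

-1.8250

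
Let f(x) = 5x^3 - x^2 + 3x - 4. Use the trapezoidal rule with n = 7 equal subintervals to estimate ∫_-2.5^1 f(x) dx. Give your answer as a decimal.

-76.78125

Δx = (1 − (-2.5))/7 = 0.5.
f(-2.5) = -95.875, f(-2) = -54, f(-1.5) = -27.625, f(-1) = -13, f(-0.5) = -6.375, f(0) = -4, f(0.5) = -2.125, f(1) = 3.
T_7 = (Δx/2)·[f(x_0) + 2f(x_1) + ... + 2f(x_{6}) + f(x_7)].
Sum = -76.78125.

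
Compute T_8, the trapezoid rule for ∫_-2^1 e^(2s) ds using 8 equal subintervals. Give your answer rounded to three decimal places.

Δs = (1 − (-2))/8 = 0.375.
f(-2) ≈ 0.018, f(-1.625) ≈ 0.039, f(-1.25) ≈ 0.082, f(-0.875) ≈ 0.174, f(-0.5) ≈ 0.368, f(-0.125) ≈ 0.779, f(0.25) ≈ 1.649, f(0.625) ≈ 3.490, f(1) ≈ 7.389.
T_8 = (Δs/2)·[f(s_0) + 2f(s_1) + ... + 2f(s_{7}) + f(s_8)].
Sum ≈ 3.857.

3.857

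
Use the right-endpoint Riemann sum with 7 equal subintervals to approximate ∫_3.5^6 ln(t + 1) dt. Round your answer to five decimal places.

4.43108

Δt = (6 − 3.5)/7 = 5/14.
Right endpoints: 27/7, 59/14, 32/7, 69/14, 37/7, 79/14, 6.
f(27/7) ≈ 1.58045, f(59/14) ≈ 1.65140, f(32/7) ≈ 1.71765, f(69/14) ≈ 1.77978, f(37/7) ≈ 1.83828, f(79/14) ≈ 1.89354, f(6) ≈ 1.94591.
Sum = Δt · [f(27/7) + f(59/14) + f(32/7) + ...].
Sum ≈ 4.43108.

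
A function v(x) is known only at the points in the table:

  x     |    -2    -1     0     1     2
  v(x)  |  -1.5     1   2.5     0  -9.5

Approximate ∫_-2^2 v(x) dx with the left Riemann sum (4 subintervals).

2

Δx = 1.
Sum = 1·[(-1.5) + 1 + 2.5 + 0] = 2.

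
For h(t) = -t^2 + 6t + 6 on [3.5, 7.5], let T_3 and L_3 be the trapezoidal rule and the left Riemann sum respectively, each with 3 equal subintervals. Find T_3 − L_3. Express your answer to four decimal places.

-13.3333

T_3 ≈ 28.481481.
L_3 ≈ 41.814815.
T_3 − L_3 ≈ -13.3333.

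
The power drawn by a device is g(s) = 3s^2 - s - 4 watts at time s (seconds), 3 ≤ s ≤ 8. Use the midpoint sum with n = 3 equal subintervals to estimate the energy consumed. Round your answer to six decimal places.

434.027778

Δs = (8 − 3)/3 = 5/3.
Midpoints: 23/6, 5.5, 43/6.
g(23/6) = 36.25, g(5.5) = 81.25, g(43/6) = 1715/12.
Sum = Δs · [g(23/6) + g(5.5) + g(43/6)].
Sum ≈ 434.027778.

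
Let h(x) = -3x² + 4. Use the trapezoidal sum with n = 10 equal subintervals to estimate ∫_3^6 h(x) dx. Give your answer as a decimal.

-177.135

Δx = (6 − 3)/10 = 0.3.
h(3) = -23, h(3.3) = -28.67, h(3.6) = -34.88, h(3.9) = -41.63, h(4.2) = -48.92, h(4.5) = -56.75, h(4.8) = -65.12, h(5.1) = -74.03, h(5.4) = -83.48, h(5.7) = -93.47, h(6) = -104.
T_10 = (Δx/2)·[h(x_0) + 2h(x_1) + ... + 2h(x_{9}) + h(x_10)].
Sum = -177.135.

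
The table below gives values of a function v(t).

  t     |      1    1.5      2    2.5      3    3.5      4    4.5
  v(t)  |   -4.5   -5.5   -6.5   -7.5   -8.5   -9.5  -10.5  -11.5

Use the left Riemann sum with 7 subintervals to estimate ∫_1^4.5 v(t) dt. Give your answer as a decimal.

Δt = 0.5.
Sum = 0.5·[(-4.5) + (-5.5) + (-6.5) + (-7.5) + (-8.5) + (-9.5) + (-10.5)] = -26.25.

-26.25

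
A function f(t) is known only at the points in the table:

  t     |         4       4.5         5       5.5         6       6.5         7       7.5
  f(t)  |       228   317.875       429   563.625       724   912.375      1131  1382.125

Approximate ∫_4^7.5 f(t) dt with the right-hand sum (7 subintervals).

Δt = 0.5.
Sum = 0.5·[317.875 + 429 + 563.625 + 724 + 912.375 + 1131 + 1382.125] = 2730.

2730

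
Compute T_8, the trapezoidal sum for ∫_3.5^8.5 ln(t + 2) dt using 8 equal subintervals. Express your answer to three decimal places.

10.311

Δt = (8.5 − 3.5)/8 = 0.625.
f(3.5) ≈ 1.705, f(4.125) ≈ 1.812, f(4.75) ≈ 1.910, f(5.375) ≈ 1.998, f(6) ≈ 2.079, f(6.625) ≈ 2.155, f(7.25) ≈ 2.225, f(7.875) ≈ 2.290, f(8.5) ≈ 2.351.
T_8 = (Δt/2)·[f(t_0) + 2f(t_1) + ... + 2f(t_{7}) + f(t_8)].
Sum ≈ 10.311.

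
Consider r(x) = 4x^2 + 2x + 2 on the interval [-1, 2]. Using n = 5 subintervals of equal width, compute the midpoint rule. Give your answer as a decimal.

Δx = (2 − (-1))/5 = 0.6.
Midpoints: -0.7, -0.1, 0.5, 1.1, 1.7.
r(-0.7) = 2.56, r(-0.1) = 1.84, r(0.5) = 4, r(1.1) = 9.04, r(1.7) = 16.96.
Sum = Δx · [r(-0.7) + r(-0.1) + r(0.5) + r(1.1) + r(1.7)].
Sum = 20.64.

20.64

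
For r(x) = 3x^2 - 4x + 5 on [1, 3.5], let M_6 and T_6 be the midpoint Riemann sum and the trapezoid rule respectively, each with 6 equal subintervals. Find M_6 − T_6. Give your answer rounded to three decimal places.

M_6 ≈ 31.76649.
T_6 ≈ 32.09201.
M_6 − T_6 ≈ -0.326.

-0.326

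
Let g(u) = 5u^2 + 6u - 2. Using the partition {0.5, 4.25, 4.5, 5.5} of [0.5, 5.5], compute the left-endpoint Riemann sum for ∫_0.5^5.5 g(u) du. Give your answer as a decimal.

163.140625

Subinterval widths: 3.75, 0.25, 1.
Left endpoints: 0.5, 4.25, 4.5.
g(0.5) = 2.25, g(4.25) = 113.8125, g(4.5) = 126.25.
Sum = Σ Δu_i · g(u_i).
Sum = 163.140625.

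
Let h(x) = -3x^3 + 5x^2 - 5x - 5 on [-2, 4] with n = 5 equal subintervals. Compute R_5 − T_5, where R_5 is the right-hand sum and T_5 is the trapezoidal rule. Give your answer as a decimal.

-111.6

R_5 = -237.36.
T_5 = -125.76.
R_5 − T_5 = -111.6.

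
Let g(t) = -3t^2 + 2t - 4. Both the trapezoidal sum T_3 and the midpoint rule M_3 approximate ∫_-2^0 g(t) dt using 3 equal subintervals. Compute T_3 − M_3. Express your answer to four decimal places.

-0.6667

T_3 ≈ -20.444444.
M_3 ≈ -19.777778.
T_3 − M_3 ≈ -0.6667.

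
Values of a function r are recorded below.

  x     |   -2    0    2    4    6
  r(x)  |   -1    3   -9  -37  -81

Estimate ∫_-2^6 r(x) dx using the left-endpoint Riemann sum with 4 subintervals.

-88

Δx = 2.
Sum = 2·[(-1) + 3 + (-9) + (-37)] = -88.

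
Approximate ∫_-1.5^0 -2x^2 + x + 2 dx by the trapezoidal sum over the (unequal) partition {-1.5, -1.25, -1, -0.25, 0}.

Subinterval widths: 0.25, 0.25, 0.75, 0.25.
f(-1.5) = -4, f(-1.25) = -2.375, f(-1) = -1, f(-0.25) = 1.625, f(0) = 2.
On each subinterval the trapezoid contributes (Δx_i/2)·[f(x_{i-1}) + f(x_i)].
Sum = -0.53125.

-0.53125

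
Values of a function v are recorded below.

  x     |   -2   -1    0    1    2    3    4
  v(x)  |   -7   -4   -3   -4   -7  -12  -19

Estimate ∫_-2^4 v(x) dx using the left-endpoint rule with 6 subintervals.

Δx = 1.
Sum = 1·[(-7) + (-4) + (-3) + (-4) + (-7) + (-12)] = -37.

-37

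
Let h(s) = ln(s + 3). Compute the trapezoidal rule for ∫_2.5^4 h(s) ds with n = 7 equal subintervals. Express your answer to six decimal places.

Δs = (4 − 2.5)/7 = 3/14.
h(2.5) ≈ 1.704748, h(19/7) ≈ 1.742969, h(41/14) ≈ 1.779783, h(22/7) ≈ 1.815290, h(47/14) ≈ 1.849579, h(25/7) ≈ 1.882731, h(53/14) ≈ 1.914820, h(4) ≈ 1.945910.
T_7 = (Δs/2)·[h(s_0) + 2h(s_1) + ... + 2h(s_{6}) + h(s_7)].
Sum ≈ 2.745107.

2.745107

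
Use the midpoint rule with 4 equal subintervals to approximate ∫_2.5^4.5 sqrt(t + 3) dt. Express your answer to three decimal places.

5.094

Δt = (4.5 − 2.5)/4 = 0.5.
Midpoints: 2.75, 3.25, 3.75, 4.25.
f(2.75) ≈ 2.398, f(3.25) ≈ 2.500, f(3.75) ≈ 2.598, f(4.25) ≈ 2.693.
Sum = Δt · [f(2.75) + f(3.25) + f(3.75) + f(4.25)].
Sum ≈ 5.094.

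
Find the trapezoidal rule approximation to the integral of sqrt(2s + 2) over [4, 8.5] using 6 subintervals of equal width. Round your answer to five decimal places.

17.06137

Δs = (8.5 − 4)/6 = 0.75.
f(4) ≈ 3.16228, f(4.75) ≈ 3.39116, f(5.5) ≈ 3.60555, f(6.25) ≈ 3.80789, f(7) ≈ 4.00000, f(7.75) ≈ 4.18330, f(8.5) ≈ 4.35890.
T_6 = (Δs/2)·[f(s_0) + 2f(s_1) + ... + 2f(s_{5}) + f(s_6)].
Sum ≈ 17.06137.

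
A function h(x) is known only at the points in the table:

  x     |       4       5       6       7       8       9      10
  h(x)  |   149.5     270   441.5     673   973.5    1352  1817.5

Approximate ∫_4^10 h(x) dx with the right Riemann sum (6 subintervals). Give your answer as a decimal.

Δx = 1.
Sum = 1·[270 + 441.5 + 673 + 973.5 + 1352 + 1817.5] = 5527.5.

5527.5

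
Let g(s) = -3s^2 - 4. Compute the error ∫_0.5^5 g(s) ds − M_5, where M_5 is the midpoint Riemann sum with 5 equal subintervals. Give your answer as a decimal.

Exact integral: ∫_0.5^5 g(s) ds = -142.875.
M_5 = -141.96375.
Error = -142.875 − (-141.96375) = -0.91125.

-0.91125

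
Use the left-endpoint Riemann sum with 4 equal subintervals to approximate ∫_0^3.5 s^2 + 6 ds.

30.37890625

Δs = (3.5 − 0)/4 = 0.875.
Left endpoints: 0, 0.875, 1.75, 2.625.
f(0) = 6, f(0.875) = 6.765625, f(1.75) = 9.0625, f(2.625) = 12.890625.
Sum = Δs · [f(0) + f(0.875) + f(1.75) + f(2.625)].
Sum = 30.37890625.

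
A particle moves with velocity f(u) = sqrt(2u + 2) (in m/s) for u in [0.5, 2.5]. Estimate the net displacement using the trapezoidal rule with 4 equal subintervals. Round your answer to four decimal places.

4.4372

Δu = (2.5 − 0.5)/4 = 0.5.
f(0.5) ≈ 1.7321, f(1) ≈ 2.0000, f(1.5) ≈ 2.2361, f(2) ≈ 2.4495, f(2.5) ≈ 2.6458.
T_4 = (Δu/2)·[f(u_0) + 2f(u_1) + 2f(u_2) + 2f(u_3) + f(u_4)].
Sum ≈ 4.4372.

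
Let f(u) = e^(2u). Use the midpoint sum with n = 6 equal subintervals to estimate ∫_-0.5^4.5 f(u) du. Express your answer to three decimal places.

Δu = (4.5 − (-0.5))/6 = 5/6.
Midpoints: -1/12, 0.75, 19/12, 29/12, 3.25, 49/12.
f(-1/12) ≈ 0.846, f(0.75) ≈ 4.482, f(19/12) ≈ 23.728, f(29/12) ≈ 125.629, f(3.25) ≈ 665.142, f(49/12) ≈ 3521.586.
Sum = Δu · [f(-1/12) + f(0.75) + f(19/12) + ...].
Sum ≈ 3617.844.

3617.844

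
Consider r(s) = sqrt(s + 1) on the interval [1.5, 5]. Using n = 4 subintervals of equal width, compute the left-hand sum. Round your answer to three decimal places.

Δs = (5 − 1.5)/4 = 0.875.
Left endpoints: 1.5, 2.375, 3.25, 4.125.
r(1.5) ≈ 1.581, r(2.375) ≈ 1.837, r(3.25) ≈ 2.062, r(4.125) ≈ 2.264.
Sum = Δs · [r(1.5) + r(2.375) + r(3.25) + r(4.125)].
Sum ≈ 6.776.

6.776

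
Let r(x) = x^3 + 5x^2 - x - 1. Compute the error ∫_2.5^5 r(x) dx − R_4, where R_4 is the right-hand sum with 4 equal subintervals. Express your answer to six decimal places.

-65.340169

Exact integral: ∫_2.5^5 r(x) dx ≈ 316.90104167.
R_4 ≈ 382.24121094.
Error ≈ 316.90104167 − 382.24121094 ≈ -65.340169.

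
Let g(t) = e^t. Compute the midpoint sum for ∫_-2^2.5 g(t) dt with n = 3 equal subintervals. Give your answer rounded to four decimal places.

Δt = (2.5 − (-2))/3 = 1.5.
Midpoints: -1.25, 0.25, 1.75.
g(-1.25) ≈ 0.2865, g(0.25) ≈ 1.2840, g(1.75) ≈ 5.7546.
Sum = Δt · [g(-1.25) + g(0.25) + g(1.75)].
Sum ≈ 10.9877.

10.9877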